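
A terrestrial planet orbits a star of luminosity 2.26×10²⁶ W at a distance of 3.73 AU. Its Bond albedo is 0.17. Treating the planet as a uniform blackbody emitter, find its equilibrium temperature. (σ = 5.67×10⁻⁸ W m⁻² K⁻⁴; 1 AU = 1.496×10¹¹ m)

d = 3.73 AU = 5.58×10¹¹ m.
Flux: S = L/(4πd²) = 2.26×10²⁶/(4π×(5.58×10¹¹)²) = 57.8 W m⁻².
Energy balance: absorbed = emitted ⇒ πR²·S(1−A) = 4πR²·σT_eq⁴, so T_eq⁴ = S(1−A)/(4σ).
T_eq = [57.8 × 0.83 / (4 × 5.67×10⁻⁸)]^(1/4) = (2.11×10⁸)^(1/4) = 121 K.

T_eq ≈ 121 K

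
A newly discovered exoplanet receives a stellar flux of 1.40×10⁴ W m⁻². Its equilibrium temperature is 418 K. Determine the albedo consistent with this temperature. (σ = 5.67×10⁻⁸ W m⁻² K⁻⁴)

A ≈ 0.51

From T_eq⁴ = S(1−A)/(4σ): 1−A = 4σT_eq⁴/S.
1−A = 4 × 5.67×10⁻⁸ × (418)⁴ / 1.40×10⁴ = 0.495.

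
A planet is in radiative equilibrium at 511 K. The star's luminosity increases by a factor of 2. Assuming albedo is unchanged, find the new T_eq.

T_eq ∝ L^(1/4) · d^(−1/2).
T′ = 511 × 2^(1/4) = 608 K.

T_eq ≈ 608 K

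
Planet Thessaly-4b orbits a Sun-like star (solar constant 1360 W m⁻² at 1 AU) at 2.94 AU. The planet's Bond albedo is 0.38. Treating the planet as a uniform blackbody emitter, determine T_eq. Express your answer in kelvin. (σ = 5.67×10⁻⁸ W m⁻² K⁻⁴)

T_eq ≈ 144 K

Flux at 2.94 AU: S = 1360/2.94² = 157 W m⁻².
Energy balance: absorbed = emitted ⇒ πR²·S(1−A) = 4πR²·σT_eq⁴, so T_eq⁴ = S(1−A)/(4σ).
T_eq = [157 × 0.62 / (4 × 5.67×10⁻⁸)]^(1/4) = (4.30×10⁸)^(1/4) = 144 K.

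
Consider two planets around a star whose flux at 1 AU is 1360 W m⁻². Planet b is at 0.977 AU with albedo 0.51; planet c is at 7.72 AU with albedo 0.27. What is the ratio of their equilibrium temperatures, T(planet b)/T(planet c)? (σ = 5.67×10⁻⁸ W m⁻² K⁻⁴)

T_eq = [S₀(1−A)/(4σd²)]^(1/4), so T ∝ (1−A)^(1/4) / √d.
T₁ = [1360×0.49/(4×5.67×10⁻⁸×0.977²)]^(1/4) = 235.55 K.
T₂ = [1360×0.73/(4×5.67×10⁻⁸×7.72²)]^(1/4) = 92.58 K.

T₁/T₂ ≈ 2.544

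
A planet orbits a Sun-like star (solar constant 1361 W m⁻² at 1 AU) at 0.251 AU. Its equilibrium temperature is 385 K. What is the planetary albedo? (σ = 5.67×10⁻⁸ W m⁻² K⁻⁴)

Flux at 0.251 AU: S = 1361/0.251² = 2.16×10⁴ W m⁻².
From T_eq⁴ = S(1−A)/(4σ): 1−A = 4σT_eq⁴/S.
1−A = 4 × 5.67×10⁻⁸ × (385)⁴ / 2.16×10⁴ = 0.231.

A ≈ 0.77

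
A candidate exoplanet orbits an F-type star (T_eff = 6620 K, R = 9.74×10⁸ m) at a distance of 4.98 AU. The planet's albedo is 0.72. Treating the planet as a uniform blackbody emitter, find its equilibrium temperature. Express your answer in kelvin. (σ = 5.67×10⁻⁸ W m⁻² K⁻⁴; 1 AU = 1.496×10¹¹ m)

d = 4.98 AU = 7.45×10¹¹ m.
L = 4πR_⋆²σT_⋆⁴ = 4π(9.74×10⁸)² × 5.67×10⁻⁸ × (6620)⁴ = 1.30×10²⁷ W.
S = L/(4πd²) = 186 W m⁻².
Energy balance: absorbed = emitted ⇒ πR²·S(1−A) = 4πR²·σT_eq⁴, so T_eq⁴ = S(1−A)/(4σ).
T_eq = [186 × 0.28 / (4 × 5.67×10⁻⁸)]^(1/4) = (2.30×10⁸)^(1/4) = 123 K.

T_eq ≈ 123 K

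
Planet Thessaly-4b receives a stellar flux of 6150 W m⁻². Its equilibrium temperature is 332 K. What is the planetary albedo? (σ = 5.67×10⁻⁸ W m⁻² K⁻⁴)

From T_eq⁴ = S(1−A)/(4σ): 1−A = 4σT_eq⁴/S.
1−A = 4 × 5.67×10⁻⁸ × (332)⁴ / 6150 = 0.448.

A ≈ 0.55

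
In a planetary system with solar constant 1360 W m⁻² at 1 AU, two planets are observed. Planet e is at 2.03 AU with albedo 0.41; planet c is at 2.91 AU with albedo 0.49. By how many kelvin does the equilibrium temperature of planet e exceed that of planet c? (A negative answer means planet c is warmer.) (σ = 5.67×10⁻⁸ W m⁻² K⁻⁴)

T_eq = [S₀(1−A)/(4σd²)]^(1/4), so T ∝ (1−A)^(1/4) / √d.
T₁ = [1360×0.59/(4×5.67×10⁻⁸×2.03²)]^(1/4) = 171.17 K.
T₂ = [1360×0.51/(4×5.67×10⁻⁸×2.91²)]^(1/4) = 137.85 K.

ΔT ≈ 33.3 K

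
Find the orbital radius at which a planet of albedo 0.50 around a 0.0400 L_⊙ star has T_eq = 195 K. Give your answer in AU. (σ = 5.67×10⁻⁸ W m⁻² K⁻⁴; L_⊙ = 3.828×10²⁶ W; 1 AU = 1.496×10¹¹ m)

L = 0.0400 × 3.828×10²⁶ = 1.53×10²⁵ W.
From T_eq⁴ = L(1−A)/(16πσd²): d = √[L(1−A)/(16πσT_eq⁴)].
d = √[1.53×10²⁵ × 0.50 / (16π × 5.67×10⁻⁸ × (195)⁴)] = 4.31×10¹⁰ m = 0.288 AU.

d ≈ 0.288 AU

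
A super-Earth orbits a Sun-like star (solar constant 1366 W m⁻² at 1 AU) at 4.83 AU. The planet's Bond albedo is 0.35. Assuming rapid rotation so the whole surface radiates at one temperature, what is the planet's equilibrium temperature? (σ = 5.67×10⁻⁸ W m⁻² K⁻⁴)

Flux at 4.83 AU: S = 1366/4.83² = 58.6 W m⁻².
Energy balance: absorbed = emitted ⇒ πR²·S(1−A) = 4πR²·σT_eq⁴, so T_eq⁴ = S(1−A)/(4σ).
T_eq = [58.6 × 0.65 / (4 × 5.67×10⁻⁸)]^(1/4) = (1.68×10⁸)^(1/4) = 114 K.

T_eq ≈ 114 K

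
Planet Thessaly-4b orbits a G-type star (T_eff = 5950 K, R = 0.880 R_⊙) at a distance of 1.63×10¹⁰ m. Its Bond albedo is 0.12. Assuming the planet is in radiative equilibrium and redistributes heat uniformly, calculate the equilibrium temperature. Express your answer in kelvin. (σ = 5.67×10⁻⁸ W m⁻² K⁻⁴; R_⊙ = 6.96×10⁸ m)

R_⋆ = 0.880 × 6.96×10⁸ = 6.12×10⁸ m.
L = 4πR_⋆²σT_⋆⁴ = 4π(6.12×10⁸)² × 5.67×10⁻⁸ × (5950)⁴ = 3.35×10²⁶ W.
S = L/(4πd²) = 1.00×10⁵ W m⁻².
Energy balance: absorbed = emitted ⇒ πR²·S(1−A) = 4πR²·σT_eq⁴, so T_eq⁴ = S(1−A)/(4σ).
T_eq = [1.00×10⁵ × 0.88 / (4 × 5.67×10⁻⁸)]^(1/4) = (3.89×10¹¹)^(1/4) = 790 K.

T_eq ≈ 790 K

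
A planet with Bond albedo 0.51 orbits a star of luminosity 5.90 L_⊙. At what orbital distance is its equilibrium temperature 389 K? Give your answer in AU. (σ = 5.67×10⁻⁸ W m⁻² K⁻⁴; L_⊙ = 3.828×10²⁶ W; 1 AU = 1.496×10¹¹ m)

L = 5.90 × 3.828×10²⁶ = 2.26×10²⁷ W.
From T_eq⁴ = L(1−A)/(16πσd²): d = √[L(1−A)/(16πσT_eq⁴)].
d = √[2.26×10²⁷ × 0.49 / (16π × 5.67×10⁻⁸ × (389)⁴)] = 1.30×10¹¹ m = 0.870 AU.

d ≈ 0.870 AU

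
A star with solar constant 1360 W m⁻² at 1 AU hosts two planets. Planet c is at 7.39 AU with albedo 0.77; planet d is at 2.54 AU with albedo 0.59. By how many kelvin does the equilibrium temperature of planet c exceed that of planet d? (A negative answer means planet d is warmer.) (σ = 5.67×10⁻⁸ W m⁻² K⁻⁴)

ΔT ≈ -68.8 K

T_eq = [S₀(1−A)/(4σd²)]^(1/4), so T ∝ (1−A)^(1/4) / √d.
T₁ = [1360×0.23/(4×5.67×10⁻⁸×7.39²)]^(1/4) = 70.89 K.
T₂ = [1360×0.41/(4×5.67×10⁻⁸×2.54²)]^(1/4) = 139.72 K.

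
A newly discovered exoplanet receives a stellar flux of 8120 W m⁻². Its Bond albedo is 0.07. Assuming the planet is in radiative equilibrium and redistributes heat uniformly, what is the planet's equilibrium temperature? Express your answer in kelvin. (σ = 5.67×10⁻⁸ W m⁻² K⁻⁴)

Energy balance: absorbed = emitted ⇒ πR²·S(1−A) = 4πR²·σT_eq⁴, so T_eq⁴ = S(1−A)/(4σ).
T_eq = [8120 × 0.93 / (4 × 5.67×10⁻⁸)]^(1/4) = (3.33×10¹⁰)^(1/4) = 427 K.

T_eq ≈ 427 K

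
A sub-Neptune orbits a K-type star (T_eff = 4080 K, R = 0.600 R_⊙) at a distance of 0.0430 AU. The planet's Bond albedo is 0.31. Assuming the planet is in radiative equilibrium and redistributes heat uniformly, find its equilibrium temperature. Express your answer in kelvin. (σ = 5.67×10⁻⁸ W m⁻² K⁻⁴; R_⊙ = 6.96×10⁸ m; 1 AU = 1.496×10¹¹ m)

R_⋆ = 0.600 × 6.96×10⁸ = 4.18×10⁸ m.
d = 0.0430 AU = 6.43×10⁹ m.
L = 4πR_⋆²σT_⋆⁴ = 4π(4.18×10⁸)² × 5.67×10⁻⁸ × (4080)⁴ = 3.44×10²⁵ W.
S = L/(4πd²) = 6.62×10⁴ W m⁻².
Energy balance: absorbed = emitted ⇒ πR²·S(1−A) = 4πR²·σT_eq⁴, so T_eq⁴ = S(1−A)/(4σ).
T_eq = [6.62×10⁴ × 0.69 / (4 × 5.67×10⁻⁸)]^(1/4) = (2.01×10¹¹)^(1/4) = 670 K.

T_eq ≈ 670 K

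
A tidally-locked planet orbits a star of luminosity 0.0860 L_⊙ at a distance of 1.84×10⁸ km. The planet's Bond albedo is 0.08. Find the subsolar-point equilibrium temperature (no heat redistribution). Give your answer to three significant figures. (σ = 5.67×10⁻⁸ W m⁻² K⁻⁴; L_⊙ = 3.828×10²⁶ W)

T_ss ≈ 188 K

d = 1.84×10⁸ km = 1.84×10¹¹ m.
L = 0.0860 × 3.828×10²⁶ = 3.29×10²⁵ W.
Flux: S = L/(4πd²) = 3.29×10²⁵/(4π×(1.84×10¹¹)²) = 77.4 W m⁻².
At the subsolar point the surface absorbs S(1−A) and emits σT⁴ per unit area — no factor of 4, since only the local patch is in balance.
T = [77.4 × 0.92 / 5.67×10⁻⁸]^(1/4) = (1.26×10⁹)^(1/4) = 188 K.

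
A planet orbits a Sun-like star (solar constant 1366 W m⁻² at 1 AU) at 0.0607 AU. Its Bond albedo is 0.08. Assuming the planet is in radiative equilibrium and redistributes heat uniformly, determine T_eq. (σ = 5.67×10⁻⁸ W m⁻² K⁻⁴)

T_eq ≈ 1110 K

Flux at 0.0607 AU: S = 1366/0.0607² = 3.71×10⁵ W m⁻².
Energy balance: absorbed = emitted ⇒ πR²·S(1−A) = 4πR²·σT_eq⁴, so T_eq⁴ = S(1−A)/(4σ).
T_eq = [3.71×10⁵ × 0.92 / (4 × 5.67×10⁻⁸)]^(1/4) = (1.50×10¹²)^(1/4) = 1110 K.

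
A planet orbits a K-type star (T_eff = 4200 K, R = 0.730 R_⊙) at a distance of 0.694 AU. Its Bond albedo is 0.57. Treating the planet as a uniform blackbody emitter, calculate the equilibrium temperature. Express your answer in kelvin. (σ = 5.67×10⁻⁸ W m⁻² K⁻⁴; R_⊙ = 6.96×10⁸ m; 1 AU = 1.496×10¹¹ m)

R_⋆ = 0.730 × 6.96×10⁸ = 5.08×10⁸ m.
d = 0.694 AU = 1.04×10¹¹ m.
L = 4πR_⋆²σT_⋆⁴ = 4π(5.08×10⁸)² × 5.67×10⁻⁸ × (4200)⁴ = 5.72×10²⁵ W.
S = L/(4πd²) = 423 W m⁻².
Energy balance: absorbed = emitted ⇒ πR²·S(1−A) = 4πR²·σT_eq⁴, so T_eq⁴ = S(1−A)/(4σ).
T_eq = [423 × 0.43 / (4 × 5.67×10⁻⁸)]^(1/4) = (8.01×10⁸)^(1/4) = 168 K.

T_eq ≈ 168 K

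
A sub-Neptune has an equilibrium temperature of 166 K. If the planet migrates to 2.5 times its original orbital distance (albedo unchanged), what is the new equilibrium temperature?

T_eq ∝ L^(1/4) · d^(−1/2).
T′ = 166 / 2.5^(1/2) = 105 K.

T_eq ≈ 105 K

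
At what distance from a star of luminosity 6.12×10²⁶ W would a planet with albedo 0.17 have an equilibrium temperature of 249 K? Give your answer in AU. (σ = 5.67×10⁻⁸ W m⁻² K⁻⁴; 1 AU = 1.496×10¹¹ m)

From T_eq⁴ = L(1−A)/(16πσd²): d = √[L(1−A)/(16πσT_eq⁴)].
d = √[6.12×10²⁶ × 0.83 / (16π × 5.67×10⁻⁸ × (249)⁴)] = 2.15×10¹¹ m = 1.44 AU.

d ≈ 1.44 AU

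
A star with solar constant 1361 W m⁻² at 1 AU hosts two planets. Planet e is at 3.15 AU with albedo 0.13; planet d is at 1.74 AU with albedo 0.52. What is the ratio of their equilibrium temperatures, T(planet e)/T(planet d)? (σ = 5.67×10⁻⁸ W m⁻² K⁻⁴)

T_eq = [S₀(1−A)/(4σd²)]^(1/4), so T ∝ (1−A)^(1/4) / √d.
T₁ = [1361×0.87/(4×5.67×10⁻⁸×3.15²)]^(1/4) = 151.45 K.
T₂ = [1361×0.48/(4×5.67×10⁻⁸×1.74²)]^(1/4) = 175.63 K.

T₁/T₂ ≈ 0.862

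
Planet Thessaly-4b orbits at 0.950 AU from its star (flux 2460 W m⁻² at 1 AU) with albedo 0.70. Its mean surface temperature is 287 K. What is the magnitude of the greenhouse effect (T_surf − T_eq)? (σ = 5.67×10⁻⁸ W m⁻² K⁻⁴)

ΔT ≈ 42.0 K

S = 2460/0.950² = 2726 W m⁻².
T_eq = [S(1−A)/(4σ)]^(1/4) = [2726×0.30/(4×5.67×10⁻⁸)]^(1/4) = 245.0 K.
ΔT = T_surf − T_eq = 287 − 245.0.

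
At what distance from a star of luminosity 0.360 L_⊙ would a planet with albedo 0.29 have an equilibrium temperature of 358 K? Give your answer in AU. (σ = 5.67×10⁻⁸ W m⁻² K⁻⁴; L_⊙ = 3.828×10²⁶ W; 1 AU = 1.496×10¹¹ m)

d ≈ 0.306 AU

L = 0.360 × 3.828×10²⁶ = 1.38×10²⁶ W.
From T_eq⁴ = L(1−A)/(16πσd²): d = √[L(1−A)/(16πσT_eq⁴)].
d = √[1.38×10²⁶ × 0.71 / (16π × 5.67×10⁻⁸ × (358)⁴)] = 4.57×10¹⁰ m = 0.306 AU.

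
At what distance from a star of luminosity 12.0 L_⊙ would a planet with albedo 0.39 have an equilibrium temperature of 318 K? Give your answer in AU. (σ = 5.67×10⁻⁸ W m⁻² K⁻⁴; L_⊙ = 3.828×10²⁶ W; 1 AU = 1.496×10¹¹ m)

d ≈ 2.07 AU

L = 12.0 × 3.828×10²⁶ = 4.59×10²⁷ W.
From T_eq⁴ = L(1−A)/(16πσd²): d = √[L(1−A)/(16πσT_eq⁴)].
d = √[4.59×10²⁷ × 0.61 / (16π × 5.67×10⁻⁸ × (318)⁴)] = 3.10×10¹¹ m = 2.07 AU.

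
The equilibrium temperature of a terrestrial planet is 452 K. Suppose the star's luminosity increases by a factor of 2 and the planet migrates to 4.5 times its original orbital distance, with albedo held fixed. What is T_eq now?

T_eq ≈ 253 K

T_eq ∝ L^(1/4) · d^(−1/2).
T′ = 452 × 2^(1/4) / 4.5^(1/2) = 253 K.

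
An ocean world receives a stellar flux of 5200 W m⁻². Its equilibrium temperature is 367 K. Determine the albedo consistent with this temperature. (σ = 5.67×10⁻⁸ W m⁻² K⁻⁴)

From T_eq⁴ = S(1−A)/(4σ): 1−A = 4σT_eq⁴/S.
1−A = 4 × 5.67×10⁻⁸ × (367)⁴ / 5200 = 0.791.

A ≈ 0.21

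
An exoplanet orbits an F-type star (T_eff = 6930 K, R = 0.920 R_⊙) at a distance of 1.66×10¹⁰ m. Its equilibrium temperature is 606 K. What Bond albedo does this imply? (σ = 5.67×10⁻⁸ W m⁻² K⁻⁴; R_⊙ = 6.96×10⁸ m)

R_⋆ = 0.920 × 6.96×10⁸ = 6.40×10⁸ m.
L = 4πR_⋆²σT_⋆⁴ = 4π(6.40×10⁸)² × 5.67×10⁻⁸ × (6930)⁴ = 6.74×10²⁶ W.
S = L/(4πd²) = 1.95×10⁵ W m⁻².
From T_eq⁴ = S(1−A)/(4σ): 1−A = 4σT_eq⁴/S.
1−A = 4 × 5.67×10⁻⁸ × (606)⁴ / 1.95×10⁵ = 0.157.

A ≈ 0.84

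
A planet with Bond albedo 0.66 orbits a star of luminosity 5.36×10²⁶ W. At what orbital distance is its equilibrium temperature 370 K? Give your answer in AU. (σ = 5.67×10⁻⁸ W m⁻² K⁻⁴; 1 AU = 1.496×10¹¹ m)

d ≈ 0.390 AU

From T_eq⁴ = L(1−A)/(16πσd²): d = √[L(1−A)/(16πσT_eq⁴)].
d = √[5.36×10²⁶ × 0.34 / (16π × 5.67×10⁻⁸ × (370)⁴)] = 5.84×10¹⁰ m = 0.390 AU.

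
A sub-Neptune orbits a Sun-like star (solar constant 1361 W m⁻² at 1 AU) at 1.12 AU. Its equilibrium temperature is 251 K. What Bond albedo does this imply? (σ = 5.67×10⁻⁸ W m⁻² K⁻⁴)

Flux at 1.12 AU: S = 1361/1.12² = 1080 W m⁻².
From T_eq⁴ = S(1−A)/(4σ): 1−A = 4σT_eq⁴/S.
1−A = 4 × 5.67×10⁻⁸ × (251)⁴ / 1080 = 0.830.

A ≈ 0.17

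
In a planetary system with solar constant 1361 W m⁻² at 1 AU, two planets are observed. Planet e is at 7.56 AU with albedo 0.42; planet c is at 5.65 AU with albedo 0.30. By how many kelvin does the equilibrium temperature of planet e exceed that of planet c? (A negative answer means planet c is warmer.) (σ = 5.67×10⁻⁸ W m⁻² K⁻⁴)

ΔT ≈ -18.8 K

T_eq = [S₀(1−A)/(4σd²)]^(1/4), so T ∝ (1−A)^(1/4) / √d.
T₁ = [1361×0.58/(4×5.67×10⁻⁸×7.56²)]^(1/4) = 88.34 K.
T₂ = [1361×0.70/(4×5.67×10⁻⁸×5.65²)]^(1/4) = 107.10 K.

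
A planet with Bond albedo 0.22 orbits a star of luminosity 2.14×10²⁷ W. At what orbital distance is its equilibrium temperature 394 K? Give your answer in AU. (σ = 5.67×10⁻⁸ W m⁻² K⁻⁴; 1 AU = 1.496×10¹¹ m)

From T_eq⁴ = L(1−A)/(16πσd²): d = √[L(1−A)/(16πσT_eq⁴)].
d = √[2.14×10²⁷ × 0.78 / (16π × 5.67×10⁻⁸ × (394)⁴)] = 1.56×10¹¹ m = 1.04 AU.

d ≈ 1.04 AU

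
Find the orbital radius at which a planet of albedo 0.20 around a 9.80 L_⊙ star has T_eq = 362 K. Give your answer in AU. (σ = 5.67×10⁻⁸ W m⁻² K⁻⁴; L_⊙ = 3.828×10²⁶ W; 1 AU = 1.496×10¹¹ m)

d ≈ 1.66 AU

L = 9.80 × 3.828×10²⁶ = 3.75×10²⁷ W.
From T_eq⁴ = L(1−A)/(16πσd²): d = √[L(1−A)/(16πσT_eq⁴)].
d = √[3.75×10²⁷ × 0.80 / (16π × 5.67×10⁻⁸ × (362)⁴)] = 2.48×10¹¹ m = 1.66 AU.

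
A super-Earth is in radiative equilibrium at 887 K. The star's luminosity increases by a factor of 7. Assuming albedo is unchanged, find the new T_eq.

T_eq ≈ 1440 K

T_eq ∝ L^(1/4) · d^(−1/2).
T′ = 887 × 7^(1/4) = 1440 K.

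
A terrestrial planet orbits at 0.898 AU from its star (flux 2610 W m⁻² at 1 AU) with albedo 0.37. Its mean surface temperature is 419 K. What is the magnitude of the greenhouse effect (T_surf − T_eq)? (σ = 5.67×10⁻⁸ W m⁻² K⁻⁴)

S = 2610/0.898² = 3237 W m⁻².
T_eq = [S(1−A)/(4σ)]^(1/4) = [3237×0.63/(4×5.67×10⁻⁸)]^(1/4) = 307.9 K.
ΔT = T_surf − T_eq = 419 − 307.9.

ΔT ≈ 111.1 K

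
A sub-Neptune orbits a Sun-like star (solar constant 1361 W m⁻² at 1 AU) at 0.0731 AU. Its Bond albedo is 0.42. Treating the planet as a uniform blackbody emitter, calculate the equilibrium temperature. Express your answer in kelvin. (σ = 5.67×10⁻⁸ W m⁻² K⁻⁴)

Flux at 0.0731 AU: S = 1361/0.0731² = 2.55×10⁵ W m⁻².
Energy balance: absorbed = emitted ⇒ πR²·S(1−A) = 4πR²·σT_eq⁴, so T_eq⁴ = S(1−A)/(4σ).
T_eq = [2.55×10⁵ × 0.58 / (4 × 5.67×10⁻⁸)]^(1/4) = (6.51×10¹¹)^(1/4) = 898 K.

T_eq ≈ 898 K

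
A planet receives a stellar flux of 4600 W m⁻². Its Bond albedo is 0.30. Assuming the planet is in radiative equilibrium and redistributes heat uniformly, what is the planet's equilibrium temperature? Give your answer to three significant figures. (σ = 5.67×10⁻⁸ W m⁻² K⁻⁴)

T_eq ≈ 345 K

Energy balance: absorbed = emitted ⇒ πR²·S(1−A) = 4πR²·σT_eq⁴, so T_eq⁴ = S(1−A)/(4σ).
T_eq = [4600 × 0.70 / (4 × 5.67×10⁻⁸)]^(1/4) = (1.42×10¹⁰)^(1/4) = 345 K.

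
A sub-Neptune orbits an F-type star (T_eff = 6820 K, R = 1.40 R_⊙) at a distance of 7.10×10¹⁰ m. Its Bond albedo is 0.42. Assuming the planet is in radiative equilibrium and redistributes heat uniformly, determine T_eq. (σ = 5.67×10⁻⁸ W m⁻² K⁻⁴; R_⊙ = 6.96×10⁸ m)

R_⋆ = 1.40 × 6.96×10⁸ = 9.74×10⁸ m.
L = 4πR_⋆²σT_⋆⁴ = 4π(9.74×10⁸)² × 5.67×10⁻⁸ × (6820)⁴ = 1.46×10²⁷ W.
S = L/(4πd²) = 2.31×10⁴ W m⁻².
Energy balance: absorbed = emitted ⇒ πR²·S(1−A) = 4πR²·σT_eq⁴, so T_eq⁴ = S(1−A)/(4σ).
T_eq = [2.31×10⁴ × 0.58 / (4 × 5.67×10⁻⁸)]^(1/4) = (5.91×10¹⁰)^(1/4) = 493 K.

T_eq ≈ 493 K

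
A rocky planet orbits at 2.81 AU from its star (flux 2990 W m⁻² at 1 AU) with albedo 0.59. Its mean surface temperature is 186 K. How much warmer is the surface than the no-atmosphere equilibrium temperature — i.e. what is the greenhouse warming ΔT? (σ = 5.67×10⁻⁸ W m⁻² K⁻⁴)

S = 2990/2.81² = 378.7 W m⁻².
T_eq = [S(1−A)/(4σ)]^(1/4) = [378.7×0.41/(4×5.67×10⁻⁸)]^(1/4) = 161.8 K.
ΔT = T_surf − T_eq = 186 − 161.8.

ΔT ≈ 24.2 K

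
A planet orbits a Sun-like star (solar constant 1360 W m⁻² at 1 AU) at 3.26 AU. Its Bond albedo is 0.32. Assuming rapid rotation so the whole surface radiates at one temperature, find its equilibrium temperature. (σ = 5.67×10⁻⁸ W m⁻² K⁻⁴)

T_eq ≈ 140 K

Flux at 3.26 AU: S = 1360/3.26² = 128 W m⁻².
Energy balance: absorbed = emitted ⇒ πR²·S(1−A) = 4πR²·σT_eq⁴, so T_eq⁴ = S(1−A)/(4σ).
T_eq = [128 × 0.68 / (4 × 5.67×10⁻⁸)]^(1/4) = (3.84×10⁸)^(1/4) = 140 K.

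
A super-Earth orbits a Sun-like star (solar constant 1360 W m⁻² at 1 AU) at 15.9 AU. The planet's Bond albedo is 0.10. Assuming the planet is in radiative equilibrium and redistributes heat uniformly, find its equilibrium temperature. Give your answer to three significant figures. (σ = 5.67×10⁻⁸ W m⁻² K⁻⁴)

Flux at 15.9 AU: S = 1360/15.9² = 5.38 W m⁻².
Energy balance: absorbed = emitted ⇒ πR²·S(1−A) = 4πR²·σT_eq⁴, so T_eq⁴ = S(1−A)/(4σ).
T_eq = [5.38 × 0.90 / (4 × 5.67×10⁻⁸)]^(1/4) = (2.13×10⁷)^(1/4) = 68.0 K.

T_eq ≈ 68.0 K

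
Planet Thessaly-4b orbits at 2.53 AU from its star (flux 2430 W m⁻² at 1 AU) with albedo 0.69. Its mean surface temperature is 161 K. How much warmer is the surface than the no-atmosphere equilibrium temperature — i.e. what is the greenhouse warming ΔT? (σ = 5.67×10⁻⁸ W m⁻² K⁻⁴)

S = 2430/2.53² = 379.6 W m⁻².
T_eq = [S(1−A)/(4σ)]^(1/4) = [379.6×0.31/(4×5.67×10⁻⁸)]^(1/4) = 150.9 K.
ΔT = T_surf − T_eq = 161 − 150.9.

ΔT ≈ 10.1 K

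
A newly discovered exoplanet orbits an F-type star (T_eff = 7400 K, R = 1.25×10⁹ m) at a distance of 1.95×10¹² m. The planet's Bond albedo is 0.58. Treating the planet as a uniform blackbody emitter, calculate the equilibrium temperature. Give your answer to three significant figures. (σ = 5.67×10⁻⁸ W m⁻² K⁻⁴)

L = 4πR_⋆²σT_⋆⁴ = 4π(1.25×10⁹)² × 5.67×10⁻⁸ × (7400)⁴ = 3.34×10²⁷ W.
S = L/(4πd²) = 69.9 W m⁻².
Energy balance: absorbed = emitted ⇒ πR²·S(1−A) = 4πR²·σT_eq⁴, so T_eq⁴ = S(1−A)/(4σ).
T_eq = [69.9 × 0.42 / (4 × 5.67×10⁻⁸)]^(1/4) = (1.29×10⁸)^(1/4) = 107 K.

T_eq ≈ 107 K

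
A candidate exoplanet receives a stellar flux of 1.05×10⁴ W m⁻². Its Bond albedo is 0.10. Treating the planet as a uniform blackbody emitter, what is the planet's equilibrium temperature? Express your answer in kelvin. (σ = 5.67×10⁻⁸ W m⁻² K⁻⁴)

Energy balance: absorbed = emitted ⇒ πR²·S(1−A) = 4πR²·σT_eq⁴, so T_eq⁴ = S(1−A)/(4σ).
T_eq = [1.05×10⁴ × 0.90 / (4 × 5.67×10⁻⁸)]^(1/4) = (4.17×10¹⁰)^(1/4) = 452 K.

T_eq ≈ 452 K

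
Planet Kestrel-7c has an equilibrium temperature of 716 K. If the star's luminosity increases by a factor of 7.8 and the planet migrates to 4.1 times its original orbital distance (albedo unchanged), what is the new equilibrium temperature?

T_eq ≈ 591 K

T_eq ∝ L^(1/4) · d^(−1/2).
T′ = 716 × 7.8^(1/4) / 4.1^(1/2) = 591 K.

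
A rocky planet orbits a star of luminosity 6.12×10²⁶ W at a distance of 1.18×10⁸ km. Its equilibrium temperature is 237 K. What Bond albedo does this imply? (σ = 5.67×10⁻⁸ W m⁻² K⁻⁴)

A ≈ 0.80

d = 1.18×10⁸ km = 1.18×10¹¹ m.
Flux: S = L/(4πd²) = 6.12×10²⁶/(4π×(1.18×10¹¹)²) = 3500 W m⁻².
From T_eq⁴ = S(1−A)/(4σ): 1−A = 4σT_eq⁴/S.
1−A = 4 × 5.67×10⁻⁸ × (237)⁴ / 3500 = 0.205.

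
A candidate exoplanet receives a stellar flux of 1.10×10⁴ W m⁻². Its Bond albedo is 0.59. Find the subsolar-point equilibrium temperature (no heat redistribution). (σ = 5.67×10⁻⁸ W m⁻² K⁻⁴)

At the subsolar point the surface absorbs S(1−A) and emits σT⁴ per unit area — no factor of 4, since only the local patch is in balance.
T = [1.10×10⁴ × 0.41 / 5.67×10⁻⁸]^(1/4) = (7.95×10¹⁰)^(1/4) = 531 K.

T_ss ≈ 531 K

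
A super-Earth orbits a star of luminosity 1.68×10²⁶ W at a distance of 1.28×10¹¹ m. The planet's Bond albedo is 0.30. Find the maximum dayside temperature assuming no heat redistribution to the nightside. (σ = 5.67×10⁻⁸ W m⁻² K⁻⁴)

T_ss ≈ 317 K

Flux: S = L/(4πd²) = 1.68×10²⁶/(4π×(1.28×10¹¹)²) = 816 W m⁻².
With no redistribution each surface element balances locally: S(1−A) = σT⁴.
T = [816 × 0.70 / 5.67×10⁻⁸]^(1/4) = (1.01×10¹⁰)^(1/4) = 317 K.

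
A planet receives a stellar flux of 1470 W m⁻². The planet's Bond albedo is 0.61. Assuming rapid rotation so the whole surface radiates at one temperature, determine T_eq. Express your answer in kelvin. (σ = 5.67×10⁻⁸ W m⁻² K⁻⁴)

T_eq ≈ 224 K

Energy balance: absorbed = emitted ⇒ πR²·S(1−A) = 4πR²·σT_eq⁴, so T_eq⁴ = S(1−A)/(4σ).
T_eq = [1470 × 0.39 / (4 × 5.67×10⁻⁸)]^(1/4) = (2.53×10⁹)^(1/4) = 224 K.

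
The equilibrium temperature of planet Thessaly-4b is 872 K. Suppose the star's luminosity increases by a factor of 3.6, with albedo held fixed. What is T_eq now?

T_eq ∝ L^(1/4) · d^(−1/2).
T′ = 872 × 3.6^(1/4) = 1200 K.

T_eq ≈ 1200 K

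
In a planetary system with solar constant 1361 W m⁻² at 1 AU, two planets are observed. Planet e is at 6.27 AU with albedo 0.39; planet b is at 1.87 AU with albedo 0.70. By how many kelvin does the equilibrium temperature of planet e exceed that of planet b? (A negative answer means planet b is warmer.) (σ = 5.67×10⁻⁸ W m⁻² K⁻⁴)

T_eq = [S₀(1−A)/(4σd²)]^(1/4), so T ∝ (1−A)^(1/4) / √d.
T₁ = [1361×0.61/(4×5.67×10⁻⁸×6.27²)]^(1/4) = 98.23 K.
T₂ = [1361×0.30/(4×5.67×10⁻⁸×1.87²)]^(1/4) = 150.63 K.

ΔT ≈ -52.4 K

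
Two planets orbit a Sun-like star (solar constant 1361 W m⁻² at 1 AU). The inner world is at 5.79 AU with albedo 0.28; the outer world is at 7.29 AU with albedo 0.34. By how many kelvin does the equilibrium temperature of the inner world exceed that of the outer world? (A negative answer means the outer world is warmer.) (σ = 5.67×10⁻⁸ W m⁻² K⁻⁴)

T_eq = [S₀(1−A)/(4σd²)]^(1/4), so T ∝ (1−A)^(1/4) / √d.
T₁ = [1361×0.72/(4×5.67×10⁻⁸×5.79²)]^(1/4) = 106.55 K.
T₂ = [1361×0.66/(4×5.67×10⁻⁸×7.29²)]^(1/4) = 92.91 K.

ΔT ≈ 13.6 K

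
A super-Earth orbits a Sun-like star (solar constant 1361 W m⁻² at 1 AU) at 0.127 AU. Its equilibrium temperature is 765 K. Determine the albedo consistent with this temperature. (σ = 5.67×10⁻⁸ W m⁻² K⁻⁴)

Flux at 0.127 AU: S = 1361/0.127² = 8.44×10⁴ W m⁻².
From T_eq⁴ = S(1−A)/(4σ): 1−A = 4σT_eq⁴/S.
1−A = 4 × 5.67×10⁻⁸ × (765)⁴ / 8.44×10⁴ = 0.921.

A ≈ 0.08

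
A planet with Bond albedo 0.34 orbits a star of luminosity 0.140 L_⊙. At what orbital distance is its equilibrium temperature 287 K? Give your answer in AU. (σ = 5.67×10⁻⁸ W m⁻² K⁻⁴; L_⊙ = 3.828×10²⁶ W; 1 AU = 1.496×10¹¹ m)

L = 0.140 × 3.828×10²⁶ = 5.36×10²⁵ W.
From T_eq⁴ = L(1−A)/(16πσd²): d = √[L(1−A)/(16πσT_eq⁴)].
d = √[5.36×10²⁵ × 0.66 / (16π × 5.67×10⁻⁸ × (287)⁴)] = 4.28×10¹⁰ m = 0.286 AU.

d ≈ 0.286 AU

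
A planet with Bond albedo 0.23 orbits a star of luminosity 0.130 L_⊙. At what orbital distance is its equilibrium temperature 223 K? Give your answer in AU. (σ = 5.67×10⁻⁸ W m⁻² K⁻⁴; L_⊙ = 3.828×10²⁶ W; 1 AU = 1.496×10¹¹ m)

L = 0.130 × 3.828×10²⁶ = 4.98×10²⁵ W.
From T_eq⁴ = L(1−A)/(16πσd²): d = √[L(1−A)/(16πσT_eq⁴)].
d = √[4.98×10²⁵ × 0.77 / (16π × 5.67×10⁻⁸ × (223)⁴)] = 7.37×10¹⁰ m = 0.493 AU.

d ≈ 0.493 AU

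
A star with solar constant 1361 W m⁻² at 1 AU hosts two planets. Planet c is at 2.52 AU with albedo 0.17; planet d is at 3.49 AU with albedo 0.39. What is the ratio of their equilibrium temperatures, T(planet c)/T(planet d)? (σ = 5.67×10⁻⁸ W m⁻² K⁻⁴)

T_eq = [S₀(1−A)/(4σd²)]^(1/4), so T ∝ (1−A)^(1/4) / √d.
T₁ = [1361×0.83/(4×5.67×10⁻⁸×2.52²)]^(1/4) = 167.35 K.
T₂ = [1361×0.61/(4×5.67×10⁻⁸×3.49²)]^(1/4) = 131.67 K.

T₁/T₂ ≈ 1.271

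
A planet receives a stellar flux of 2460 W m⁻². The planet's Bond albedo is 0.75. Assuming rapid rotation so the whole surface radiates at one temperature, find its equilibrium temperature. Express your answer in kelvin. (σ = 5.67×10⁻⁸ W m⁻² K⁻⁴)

Energy balance: absorbed = emitted ⇒ πR²·S(1−A) = 4πR²·σT_eq⁴, so T_eq⁴ = S(1−A)/(4σ).
T_eq = [2460 × 0.25 / (4 × 5.67×10⁻⁸)]^(1/4) = (2.71×10⁹)^(1/4) = 228 K.

T_eq ≈ 228 K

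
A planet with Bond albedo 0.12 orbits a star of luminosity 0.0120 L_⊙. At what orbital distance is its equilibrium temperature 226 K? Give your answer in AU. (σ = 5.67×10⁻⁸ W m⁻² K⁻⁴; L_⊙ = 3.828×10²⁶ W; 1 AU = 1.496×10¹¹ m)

d ≈ 0.156 AU

L = 0.0120 × 3.828×10²⁶ = 4.59×10²⁴ W.
From T_eq⁴ = L(1−A)/(16πσd²): d = √[L(1−A)/(16πσT_eq⁴)].
d = √[4.59×10²⁴ × 0.88 / (16π × 5.67×10⁻⁸ × (226)⁴)] = 2.33×10¹⁰ m = 0.156 AU.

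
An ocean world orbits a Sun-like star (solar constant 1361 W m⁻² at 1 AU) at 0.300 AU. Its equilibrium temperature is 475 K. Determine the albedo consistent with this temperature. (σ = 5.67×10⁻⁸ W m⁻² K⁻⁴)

Flux at 0.300 AU: S = 1361/0.300² = 1.51×10⁴ W m⁻².
From T_eq⁴ = S(1−A)/(4σ): 1−A = 4σT_eq⁴/S.
1−A = 4 × 5.67×10⁻⁸ × (475)⁴ / 1.51×10⁴ = 0.763.

A ≈ 0.24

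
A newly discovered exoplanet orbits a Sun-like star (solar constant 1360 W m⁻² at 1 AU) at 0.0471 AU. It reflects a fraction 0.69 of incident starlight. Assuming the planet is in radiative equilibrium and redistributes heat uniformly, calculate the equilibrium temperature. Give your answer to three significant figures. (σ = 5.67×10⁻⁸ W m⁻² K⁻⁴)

Flux at 0.0471 AU: S = 1360/0.0471² = 6.13×10⁵ W m⁻².
Energy balance: absorbed = emitted ⇒ πR²·S(1−A) = 4πR²·σT_eq⁴, so T_eq⁴ = S(1−A)/(4σ).
T_eq = [6.13×10⁵ × 0.31 / (4 × 5.67×10⁻⁸)]^(1/4) = (8.38×10¹¹)^(1/4) = 957 K.

T_eq ≈ 957 K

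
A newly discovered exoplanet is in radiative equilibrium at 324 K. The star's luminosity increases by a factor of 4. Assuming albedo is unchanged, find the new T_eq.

T_eq ∝ L^(1/4) · d^(−1/2).
T′ = 324 × 4^(1/4) = 458 K.

T_eq ≈ 458 K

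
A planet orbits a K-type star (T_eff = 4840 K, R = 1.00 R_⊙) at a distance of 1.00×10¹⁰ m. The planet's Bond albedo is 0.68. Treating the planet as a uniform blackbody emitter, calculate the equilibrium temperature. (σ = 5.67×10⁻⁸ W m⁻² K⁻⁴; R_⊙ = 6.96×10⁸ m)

T_eq ≈ 679 K

R_⋆ = 1.00 × 6.96×10⁸ = 6.96×10⁸ m.
L = 4πR_⋆²σT_⋆⁴ = 4π(6.96×10⁸)² × 5.67×10⁻⁸ × (4840)⁴ = 1.89×10²⁶ W.
S = L/(4πd²) = 1.51×10⁵ W m⁻².
Energy balance: absorbed = emitted ⇒ πR²·S(1−A) = 4πR²·σT_eq⁴, so T_eq⁴ = S(1−A)/(4σ).
T_eq = [1.51×10⁵ × 0.32 / (4 × 5.67×10⁻⁸)]^(1/4) = (2.13×10¹¹)^(1/4) = 679 K.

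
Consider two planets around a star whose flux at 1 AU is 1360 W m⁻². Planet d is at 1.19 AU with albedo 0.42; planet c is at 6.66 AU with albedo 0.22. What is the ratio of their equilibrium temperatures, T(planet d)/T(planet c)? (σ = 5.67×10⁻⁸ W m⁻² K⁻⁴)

T_eq = [S₀(1−A)/(4σd²)]^(1/4), so T ∝ (1−A)^(1/4) / √d.
T₁ = [1360×0.58/(4×5.67×10⁻⁸×1.19²)]^(1/4) = 222.62 K.
T₂ = [1360×0.78/(4×5.67×10⁻⁸×6.66²)]^(1/4) = 101.34 K.

T₁/T₂ ≈ 2.197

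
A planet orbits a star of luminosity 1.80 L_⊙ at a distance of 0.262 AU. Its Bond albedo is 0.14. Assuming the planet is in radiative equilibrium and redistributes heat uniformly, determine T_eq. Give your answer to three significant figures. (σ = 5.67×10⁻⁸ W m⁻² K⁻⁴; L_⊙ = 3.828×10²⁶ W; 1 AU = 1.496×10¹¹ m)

d = 0.262 AU = 3.92×10¹⁰ m.
L = 1.80 × 3.828×10²⁶ = 6.89×10²⁶ W.
Flux: S = L/(4πd²) = 6.89×10²⁶/(4π×(3.92×10¹⁰)²) = 3.57×10⁴ W m⁻².
Energy balance: absorbed = emitted ⇒ πR²·S(1−A) = 4πR²·σT_eq⁴, so T_eq⁴ = S(1−A)/(4σ).
T_eq = [3.57×10⁴ × 0.86 / (4 × 5.67×10⁻⁸)]^(1/4) = (1.35×10¹¹)^(1/4) = 607 K.

T_eq ≈ 607 K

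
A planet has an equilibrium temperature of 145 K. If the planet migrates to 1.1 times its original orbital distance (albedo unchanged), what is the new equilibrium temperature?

T_eq ∝ L^(1/4) · d^(−1/2).
T′ = 145 / 1.1^(1/2) = 138 K.

T_eq ≈ 138 K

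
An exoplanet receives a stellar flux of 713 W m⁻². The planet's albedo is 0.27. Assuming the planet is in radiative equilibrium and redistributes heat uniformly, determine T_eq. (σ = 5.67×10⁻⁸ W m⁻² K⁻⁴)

T_eq ≈ 219 K

Energy balance: absorbed = emitted ⇒ πR²·S(1−A) = 4πR²·σT_eq⁴, so T_eq⁴ = S(1−A)/(4σ).
T_eq = [713 × 0.73 / (4 × 5.67×10⁻⁸)]^(1/4) = (2.29×10⁹)^(1/4) = 219 K.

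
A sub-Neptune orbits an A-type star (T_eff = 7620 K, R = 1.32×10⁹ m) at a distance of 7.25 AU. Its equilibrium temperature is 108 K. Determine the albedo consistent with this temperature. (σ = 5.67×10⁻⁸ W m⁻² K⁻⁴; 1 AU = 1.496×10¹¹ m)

d = 7.25 AU = 1.08×10¹² m.
L = 4πR_⋆²σT_⋆⁴ = 4π(1.32×10⁹)² × 5.67×10⁻⁸ × (7620)⁴ = 4.19×10²⁷ W.
S = L/(4πd²) = 283 W m⁻².
From T_eq⁴ = S(1−A)/(4σ): 1−A = 4σT_eq⁴/S.
1−A = 4 × 5.67×10⁻⁸ × (108)⁴ / 283 = 0.109.

A ≈ 0.89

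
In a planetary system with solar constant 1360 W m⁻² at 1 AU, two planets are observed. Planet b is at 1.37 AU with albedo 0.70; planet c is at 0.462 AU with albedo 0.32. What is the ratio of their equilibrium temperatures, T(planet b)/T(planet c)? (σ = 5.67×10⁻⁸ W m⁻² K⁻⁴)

T₁/T₂ ≈ 0.473

T_eq = [S₀(1−A)/(4σd²)]^(1/4), so T ∝ (1−A)^(1/4) / √d.
T₁ = [1360×0.30/(4×5.67×10⁻⁸×1.37²)]^(1/4) = 175.95 K.
T₂ = [1360×0.68/(4×5.67×10⁻⁸×0.462²)]^(1/4) = 371.78 K.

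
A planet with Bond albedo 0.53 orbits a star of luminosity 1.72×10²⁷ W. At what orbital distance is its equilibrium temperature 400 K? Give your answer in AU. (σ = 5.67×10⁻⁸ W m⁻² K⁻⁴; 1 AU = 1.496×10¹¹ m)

From T_eq⁴ = L(1−A)/(16πσd²): d = √[L(1−A)/(16πσT_eq⁴)].
d = √[1.72×10²⁷ × 0.47 / (16π × 5.67×10⁻⁸ × (400)⁴)] = 1.05×10¹¹ m = 0.704 AU.

d ≈ 0.704 AU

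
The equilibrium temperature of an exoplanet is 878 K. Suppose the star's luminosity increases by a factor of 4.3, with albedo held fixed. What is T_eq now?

T_eq ≈ 1260 K

T_eq ∝ L^(1/4) · d^(−1/2).
T′ = 878 × 4.3^(1/4) = 1260 K.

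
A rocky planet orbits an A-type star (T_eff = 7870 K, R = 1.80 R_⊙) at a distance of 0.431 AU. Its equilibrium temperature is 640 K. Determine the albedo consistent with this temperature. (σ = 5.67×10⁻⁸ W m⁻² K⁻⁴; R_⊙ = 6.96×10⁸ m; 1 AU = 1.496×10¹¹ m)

A ≈ 0.54

R_⋆ = 1.80 × 6.96×10⁸ = 1.25×10⁹ m.
d = 0.431 AU = 6.45×10¹⁰ m.
L = 4πR_⋆²σT_⋆⁴ = 4π(1.25×10⁹)² × 5.67×10⁻⁸ × (7870)⁴ = 4.29×10²⁷ W.
S = L/(4πd²) = 8.21×10⁴ W m⁻².
From T_eq⁴ = S(1−A)/(4σ): 1−A = 4σT_eq⁴/S.
1−A = 4 × 5.67×10⁻⁸ × (640)⁴ / 8.21×10⁴ = 0.463.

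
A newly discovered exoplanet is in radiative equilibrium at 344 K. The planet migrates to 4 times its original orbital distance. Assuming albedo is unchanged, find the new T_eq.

T_eq ≈ 172 K

T_eq ∝ L^(1/4) · d^(−1/2).
T′ = 344 / 4^(1/2) = 172 K.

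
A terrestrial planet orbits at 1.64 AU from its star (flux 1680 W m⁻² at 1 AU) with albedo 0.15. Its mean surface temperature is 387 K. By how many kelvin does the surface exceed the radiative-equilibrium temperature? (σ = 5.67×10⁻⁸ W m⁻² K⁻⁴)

ΔT ≈ 167.0 K

S = 1680/1.64² = 624.6 W m⁻².
T_eq = [S(1−A)/(4σ)]^(1/4) = [624.6×0.85/(4×5.67×10⁻⁸)]^(1/4) = 220.0 K.
ΔT = T_surf − T_eq = 387 − 220.0.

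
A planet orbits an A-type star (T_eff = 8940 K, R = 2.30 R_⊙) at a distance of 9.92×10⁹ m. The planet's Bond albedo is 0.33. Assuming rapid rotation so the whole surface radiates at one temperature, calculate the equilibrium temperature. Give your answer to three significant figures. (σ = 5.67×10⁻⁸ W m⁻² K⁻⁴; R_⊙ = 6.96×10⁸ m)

T_eq ≈ 2300 K

R_⋆ = 2.30 × 6.96×10⁸ = 1.60×10⁹ m.
L = 4πR_⋆²σT_⋆⁴ = 4π(1.60×10⁹)² × 5.67×10⁻⁸ × (8940)⁴ = 1.17×10²⁸ W.
S = L/(4πd²) = 9.43×10⁶ W m⁻².
Energy balance: absorbed = emitted ⇒ πR²·S(1−A) = 4πR²·σT_eq⁴, so T_eq⁴ = S(1−A)/(4σ).
T_eq = [9.43×10⁶ × 0.67 / (4 × 5.67×10⁻⁸)]^(1/4) = (2.79×10¹³)^(1/4) = 2300 K.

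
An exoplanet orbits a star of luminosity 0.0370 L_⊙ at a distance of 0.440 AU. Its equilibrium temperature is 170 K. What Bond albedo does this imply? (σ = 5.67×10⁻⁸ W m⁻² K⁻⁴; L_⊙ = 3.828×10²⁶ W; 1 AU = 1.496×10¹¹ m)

d = 0.440 AU = 6.58×10¹⁰ m.
L = 0.0370 × 3.828×10²⁶ = 1.42×10²⁵ W.
Flux: S = L/(4πd²) = 1.42×10²⁵/(4π×(6.58×10¹⁰)²) = 260 W m⁻².
From T_eq⁴ = S(1−A)/(4σ): 1−A = 4σT_eq⁴/S.
1−A = 4 × 5.67×10⁻⁸ × (170)⁴ / 260 = 0.728.

A ≈ 0.27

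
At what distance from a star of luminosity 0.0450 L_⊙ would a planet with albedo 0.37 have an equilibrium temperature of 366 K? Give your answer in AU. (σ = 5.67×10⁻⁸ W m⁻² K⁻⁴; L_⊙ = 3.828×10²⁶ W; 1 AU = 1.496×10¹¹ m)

L = 0.0450 × 3.828×10²⁶ = 1.72×10²⁵ W.
From T_eq⁴ = L(1−A)/(16πσd²): d = √[L(1−A)/(16πσT_eq⁴)].
d = √[1.72×10²⁵ × 0.63 / (16π × 5.67×10⁻⁸ × (366)⁴)] = 1.46×10¹⁰ m = 0.0974 AU.

d ≈ 0.0974 AU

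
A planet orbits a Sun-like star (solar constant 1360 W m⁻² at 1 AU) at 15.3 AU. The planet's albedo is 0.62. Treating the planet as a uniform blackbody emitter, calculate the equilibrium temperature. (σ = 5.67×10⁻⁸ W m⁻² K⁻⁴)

T_eq ≈ 55.9 K

Flux at 15.3 AU: S = 1360/15.3² = 5.81 W m⁻².
Energy balance: absorbed = emitted ⇒ πR²·S(1−A) = 4πR²·σT_eq⁴, so T_eq⁴ = S(1−A)/(4σ).
T_eq = [5.81 × 0.38 / (4 × 5.67×10⁻⁸)]^(1/4) = (9.73×10⁶)^(1/4) = 55.9 K.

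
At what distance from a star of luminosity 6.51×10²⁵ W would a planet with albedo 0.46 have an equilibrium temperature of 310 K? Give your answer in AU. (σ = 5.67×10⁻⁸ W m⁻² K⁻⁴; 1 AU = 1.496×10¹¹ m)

d ≈ 0.244 AU

From T_eq⁴ = L(1−A)/(16πσd²): d = √[L(1−A)/(16πσT_eq⁴)].
d = √[6.51×10²⁵ × 0.54 / (16π × 5.67×10⁻⁸ × (310)⁴)] = 3.65×10¹⁰ m = 0.244 AU.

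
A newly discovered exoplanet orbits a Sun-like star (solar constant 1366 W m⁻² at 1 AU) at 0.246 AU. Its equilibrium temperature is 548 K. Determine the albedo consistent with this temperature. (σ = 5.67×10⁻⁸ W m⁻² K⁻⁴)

Flux at 0.246 AU: S = 1366/0.246² = 2.26×10⁴ W m⁻².
From T_eq⁴ = S(1−A)/(4σ): 1−A = 4σT_eq⁴/S.
1−A = 4 × 5.67×10⁻⁸ × (548)⁴ / 2.26×10⁴ = 0.906.

A ≈ 0.09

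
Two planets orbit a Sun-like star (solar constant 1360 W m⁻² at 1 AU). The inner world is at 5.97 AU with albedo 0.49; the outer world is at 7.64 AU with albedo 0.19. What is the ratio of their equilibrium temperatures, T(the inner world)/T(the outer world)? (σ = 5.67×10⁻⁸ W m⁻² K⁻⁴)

T₁/T₂ ≈ 1.008

T_eq = [S₀(1−A)/(4σd²)]^(1/4), so T ∝ (1−A)^(1/4) / √d.
T₁ = [1360×0.51/(4×5.67×10⁻⁸×5.97²)]^(1/4) = 96.25 K.
T₂ = [1360×0.81/(4×5.67×10⁻⁸×7.64²)]^(1/4) = 95.51 K.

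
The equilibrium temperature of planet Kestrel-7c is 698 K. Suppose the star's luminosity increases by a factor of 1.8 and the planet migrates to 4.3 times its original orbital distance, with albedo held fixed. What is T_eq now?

T_eq ≈ 390 K

T_eq ∝ L^(1/4) · d^(−1/2).
T′ = 698 × 1.8^(1/4) / 4.3^(1/2) = 390 K.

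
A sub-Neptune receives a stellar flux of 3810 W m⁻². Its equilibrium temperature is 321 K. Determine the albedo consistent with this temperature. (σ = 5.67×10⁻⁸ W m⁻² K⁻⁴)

A ≈ 0.37

From T_eq⁴ = S(1−A)/(4σ): 1−A = 4σT_eq⁴/S.
1−A = 4 × 5.67×10⁻⁸ × (321)⁴ / 3810 = 0.632.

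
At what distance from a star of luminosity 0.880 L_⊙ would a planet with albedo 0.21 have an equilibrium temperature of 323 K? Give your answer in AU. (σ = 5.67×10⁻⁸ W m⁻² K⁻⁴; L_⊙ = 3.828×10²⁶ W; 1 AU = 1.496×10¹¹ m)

d ≈ 0.619 AU

L = 0.880 × 3.828×10²⁶ = 3.37×10²⁶ W.
From T_eq⁴ = L(1−A)/(16πσd²): d = √[L(1−A)/(16πσT_eq⁴)].
d = √[3.37×10²⁶ × 0.79 / (16π × 5.67×10⁻⁸ × (323)⁴)] = 9.26×10¹⁰ m = 0.619 AU.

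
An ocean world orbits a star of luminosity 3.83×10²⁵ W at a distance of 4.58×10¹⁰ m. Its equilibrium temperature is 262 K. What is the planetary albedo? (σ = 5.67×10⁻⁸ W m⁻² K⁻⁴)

A ≈ 0.26

Flux: S = L/(4πd²) = 3.83×10²⁵/(4π×(4.58×10¹⁰)²) = 1450 W m⁻².
From T_eq⁴ = S(1−A)/(4σ): 1−A = 4σT_eq⁴/S.
1−A = 4 × 5.67×10⁻⁸ × (262)⁴ / 1450 = 0.736.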